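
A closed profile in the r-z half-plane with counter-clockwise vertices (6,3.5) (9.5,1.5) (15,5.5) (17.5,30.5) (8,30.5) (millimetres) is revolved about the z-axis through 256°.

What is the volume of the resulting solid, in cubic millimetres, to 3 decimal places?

Profile (r,z), 5 vertices: (6,3.5) (9.5,1.5) (15,5.5) (17.5,30.5) (8,30.5)
edge 0: (6,3.5)→(9.5,1.5)  cross = 6·1.5 − 9.5·3.5 = -24.2500; (r_i+r_j)·cross = 15.5·-24.2500 = -375.8750
edge 1: (9.5,1.5)→(15,5.5)  cross = 9.5·5.5 − 15·1.5 = 29.7500; (r_i+r_j)·cross = 24.5·29.7500 = 728.8750
edge 2: (15,5.5)→(17.5,30.5)  cross = 15·30.5 − 17.5·5.5 = 361.2500; (r_i+r_j)·cross = 32.5·361.2500 = 11740.6250
edge 3: (17.5,30.5)→(8,30.5)  cross = 17.5·30.5 − 8·30.5 = 289.7500; (r_i+r_j)·cross = 25.5·289.7500 = 7388.6250
edge 4: (8,30.5)→(6,3.5)  cross = 8·3.5 − 6·30.5 = -155.0000; (r_i+r_j)·cross = 14·-155.0000 = -2170.0000
Σcross = 501.5000 → A = |Σcross|/2 = 250.7500 mm²
Σ(r_i+r_j)·cross = 17312.2500 → first moment M = |Σ|/6 = 2885.3750
R_c = M/A = 2885.3750/250.7500 = 11.5070 mm
θ = 256° = 4.468043 rad
V = θ·R_c·A = 4.468043·11.5070·250.7500 = 12891.979 mm³

Volume = 12891.979 mm³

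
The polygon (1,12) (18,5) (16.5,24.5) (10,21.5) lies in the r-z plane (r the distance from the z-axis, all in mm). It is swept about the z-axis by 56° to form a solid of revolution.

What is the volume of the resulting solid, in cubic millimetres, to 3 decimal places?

Profile (r,z), 4 vertices: (1,12) (18,5) (16.5,24.5) (10,21.5)
edge 0: (1,12)→(18,5)  cross = 1·5 − 18·12 = -211.0000; (r_i+r_j)·cross = 19·-211.0000 = -4009.0000
edge 1: (18,5)→(16.5,24.5)  cross = 18·24.5 − 16.5·5 = 358.5000; (r_i+r_j)·cross = 34.5·358.5000 = 12368.2500
edge 2: (16.5,24.5)→(10,21.5)  cross = 16.5·21.5 − 10·24.5 = 109.7500; (r_i+r_j)·cross = 26.5·109.7500 = 2908.3750
edge 3: (10,21.5)→(1,12)  cross = 10·12 − 1·21.5 = 98.5000; (r_i+r_j)·cross = 11·98.5000 = 1083.5000
Σcross = 355.7500 → A = |Σcross|/2 = 177.8750 mm²
Σ(r_i+r_j)·cross = 12351.1250 → first moment M = |Σ|/6 = 2058.5208
R_c = M/A = 2058.5208/177.8750 = 11.5729 mm
θ = 56° = 0.977384 rad
V = θ·R_c·A = 0.977384·11.5729·177.8750 = 2011.966 mm³

Volume = 2011.966 mm³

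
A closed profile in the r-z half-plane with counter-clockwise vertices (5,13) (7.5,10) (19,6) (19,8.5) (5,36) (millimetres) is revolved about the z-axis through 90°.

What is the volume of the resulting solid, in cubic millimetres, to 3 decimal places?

Profile (r,z), 5 vertices: (5,13) (7.5,10) (19,6) (19,8.5) (5,36)
edge 0: (5,13)→(7.5,10)  cross = 5·10 − 7.5·13 = -47.5000; (r_i+r_j)·cross = 12.5·-47.5000 = -593.7500
edge 1: (7.5,10)→(19,6)  cross = 7.5·6 − 19·10 = -145.0000; (r_i+r_j)·cross = 26.5·-145.0000 = -3842.5000
edge 2: (19,6)→(19,8.5)  cross = 19·8.5 − 19·6 = 47.5000; (r_i+r_j)·cross = 38·47.5000 = 1805.0000
edge 3: (19,8.5)→(5,36)  cross = 19·36 − 5·8.5 = 641.5000; (r_i+r_j)·cross = 24·641.5000 = 15396.0000
edge 4: (5,36)→(5,13)  cross = 5·13 − 5·36 = -115.0000; (r_i+r_j)·cross = 10·-115.0000 = -1150.0000
Σcross = 381.5000 → A = |Σcross|/2 = 190.7500 mm²
Σ(r_i+r_j)·cross = 11614.7500 → first moment M = |Σ|/6 = 1935.7917
R_c = M/A = 1935.7917/190.7500 = 10.1483 mm
θ = 90° = 1.570796 rad
V = θ·R_c·A = 1.570796·10.1483·190.7500 = 3040.734 mm³

Volume = 3040.734 mm³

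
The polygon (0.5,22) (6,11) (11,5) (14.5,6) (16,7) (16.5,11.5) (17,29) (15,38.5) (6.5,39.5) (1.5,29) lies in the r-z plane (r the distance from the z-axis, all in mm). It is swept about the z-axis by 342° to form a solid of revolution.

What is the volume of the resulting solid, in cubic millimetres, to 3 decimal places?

Profile (r,z), 10 vertices: (0.5,22) (6,11) (11,5) (14.5,6) (16,7) (16.5,11.5) (17,29) (15,38.5) (6.5,39.5) (1.5,29)
edge 0: (0.5,22)→(6,11)  cross = 0.5·11 − 6·22 = -126.5000; (r_i+r_j)·cross = 6.5·-126.5000 = -822.2500
edge 1: (6,11)→(11,5)  cross = 6·5 − 11·11 = -91.0000; (r_i+r_j)·cross = 17·-91.0000 = -1547.0000
edge 2: (11,5)→(14.5,6)  cross = 11·6 − 14.5·5 = -6.5000; (r_i+r_j)·cross = 25.5·-6.5000 = -165.7500
edge 3: (14.5,6)→(16,7)  cross = 14.5·7 − 16·6 = 5.5000; (r_i+r_j)·cross = 30.5·5.5000 = 167.7500
edge 4: (16,7)→(16.5,11.5)  cross = 16·11.5 − 16.5·7 = 68.5000; (r_i+r_j)·cross = 32.5·68.5000 = 2226.2500
edge 5: (16.5,11.5)→(17,29)  cross = 16.5·29 − 17·11.5 = 283.0000; (r_i+r_j)·cross = 33.5·283.0000 = 9480.5000
edge 6: (17,29)→(15,38.5)  cross = 17·38.5 − 15·29 = 219.5000; (r_i+r_j)·cross = 32·219.5000 = 7024.0000
edge 7: (15,38.5)→(6.5,39.5)  cross = 15·39.5 − 6.5·38.5 = 342.2500; (r_i+r_j)·cross = 21.5·342.2500 = 7358.3750
edge 8: (6.5,39.5)→(1.5,29)  cross = 6.5·29 − 1.5·39.5 = 129.2500; (r_i+r_j)·cross = 8·129.2500 = 1034.0000
edge 9: (1.5,29)→(0.5,22)  cross = 1.5·22 − 0.5·29 = 18.5000; (r_i+r_j)·cross = 2·18.5000 = 37.0000
Σcross = 842.5000 → A = |Σcross|/2 = 421.2500 mm²
Σ(r_i+r_j)·cross = 24792.8750 → first moment M = |Σ|/6 = 4132.1458
R_c = M/A = 4132.1458/421.2500 = 9.8092 mm
θ = 342° = 5.969026 rad
V = θ·R_c·A = 5.969026·9.8092·421.2500 = 24664.886 mm³

Volume = 24664.886 mm³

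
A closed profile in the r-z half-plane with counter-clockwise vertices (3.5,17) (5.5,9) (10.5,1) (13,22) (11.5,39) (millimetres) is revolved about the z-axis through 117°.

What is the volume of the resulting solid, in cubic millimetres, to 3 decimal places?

Volume = 3488.137 mm³

Profile (r,z), 5 vertices: (3.5,17) (5.5,9) (10.5,1) (13,22) (11.5,39)
edge 0: (3.5,17)→(5.5,9)  cross = 3.5·9 − 5.5·17 = -62.0000; (r_i+r_j)·cross = 9·-62.0000 = -558.0000
edge 1: (5.5,9)→(10.5,1)  cross = 5.5·1 − 10.5·9 = -89.0000; (r_i+r_j)·cross = 16·-89.0000 = -1424.0000
edge 2: (10.5,1)→(13,22)  cross = 10.5·22 − 13·1 = 218.0000; (r_i+r_j)·cross = 23.5·218.0000 = 5123.0000
edge 3: (13,22)→(11.5,39)  cross = 13·39 − 11.5·22 = 254.0000; (r_i+r_j)·cross = 24.5·254.0000 = 6223.0000
edge 4: (11.5,39)→(3.5,17)  cross = 11.5·17 − 3.5·39 = 59.0000; (r_i+r_j)·cross = 15·59.0000 = 885.0000
Σcross = 380.0000 → A = |Σcross|/2 = 190.0000 mm²
Σ(r_i+r_j)·cross = 10249.0000 → first moment M = |Σ|/6 = 1708.1667
R_c = M/A = 1708.1667/190.0000 = 8.9904 mm
θ = 117° = 2.042035 rad
V = θ·R_c·A = 2.042035·8.9904·190.0000 = 3488.137 mm³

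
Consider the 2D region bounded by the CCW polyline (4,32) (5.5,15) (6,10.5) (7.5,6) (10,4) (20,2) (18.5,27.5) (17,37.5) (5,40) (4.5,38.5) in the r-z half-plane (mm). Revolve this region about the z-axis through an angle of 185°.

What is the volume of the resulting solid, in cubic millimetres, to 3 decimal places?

Profile (r,z), 10 vertices: (4,32) (5.5,15) (6,10.5) (7.5,6) (10,4) (20,2) (18.5,27.5) (17,37.5) (5,40) (4.5,38.5)
edge 0: (4,32)→(5.5,15)  cross = 4·15 − 5.5·32 = -116.0000; (r_i+r_j)·cross = 9.5·-116.0000 = -1102.0000
edge 1: (5.5,15)→(6,10.5)  cross = 5.5·10.5 − 6·15 = -32.2500; (r_i+r_j)·cross = 11.5·-32.2500 = -370.8750
edge 2: (6,10.5)→(7.5,6)  cross = 6·6 − 7.5·10.5 = -42.7500; (r_i+r_j)·cross = 13.5·-42.7500 = -577.1250
edge 3: (7.5,6)→(10,4)  cross = 7.5·4 − 10·6 = -30.0000; (r_i+r_j)·cross = 17.5·-30.0000 = -525.0000
edge 4: (10,4)→(20,2)  cross = 10·2 − 20·4 = -60.0000; (r_i+r_j)·cross = 30·-60.0000 = -1800.0000
edge 5: (20,2)→(18.5,27.5)  cross = 20·27.5 − 18.5·2 = 513.0000; (r_i+r_j)·cross = 38.5·513.0000 = 19750.5000
edge 6: (18.5,27.5)→(17,37.5)  cross = 18.5·37.5 − 17·27.5 = 226.2500; (r_i+r_j)·cross = 35.5·226.2500 = 8031.8750
edge 7: (17,37.5)→(5,40)  cross = 17·40 − 5·37.5 = 492.5000; (r_i+r_j)·cross = 22·492.5000 = 10835.0000
edge 8: (5,40)→(4.5,38.5)  cross = 5·38.5 − 4.5·40 = 12.5000; (r_i+r_j)·cross = 9.5·12.5000 = 118.7500
edge 9: (4.5,38.5)→(4,32)  cross = 4.5·32 − 4·38.5 = -10.0000; (r_i+r_j)·cross = 8.5·-10.0000 = -85.0000
Σcross = 953.2500 → A = |Σcross|/2 = 476.6250 mm²
Σ(r_i+r_j)·cross = 34276.1250 → first moment M = |Σ|/6 = 5712.6875
R_c = M/A = 5712.6875/476.6250 = 11.9857 mm
θ = 185° = 3.228859 rad
V = θ·R_c·A = 3.228859·11.9857·476.6250 = 18445.463 mm³

Volume = 18445.463 mm³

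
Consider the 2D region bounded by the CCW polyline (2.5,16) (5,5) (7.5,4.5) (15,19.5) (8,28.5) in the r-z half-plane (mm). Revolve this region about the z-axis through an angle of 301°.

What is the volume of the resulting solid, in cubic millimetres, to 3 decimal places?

Volume = 6933.229 mm³

Profile (r,z), 5 vertices: (2.5,16) (5,5) (7.5,4.5) (15,19.5) (8,28.5)
edge 0: (2.5,16)→(5,5)  cross = 2.5·5 − 5·16 = -67.5000; (r_i+r_j)·cross = 7.5·-67.5000 = -506.2500
edge 1: (5,5)→(7.5,4.5)  cross = 5·4.5 − 7.5·5 = -15.0000; (r_i+r_j)·cross = 12.5·-15.0000 = -187.5000
edge 2: (7.5,4.5)→(15,19.5)  cross = 7.5·19.5 − 15·4.5 = 78.7500; (r_i+r_j)·cross = 22.5·78.7500 = 1771.8750
edge 3: (15,19.5)→(8,28.5)  cross = 15·28.5 − 8·19.5 = 271.5000; (r_i+r_j)·cross = 23·271.5000 = 6244.5000
edge 4: (8,28.5)→(2.5,16)  cross = 8·16 − 2.5·28.5 = 56.7500; (r_i+r_j)·cross = 10.5·56.7500 = 595.8750
Σcross = 324.5000 → A = |Σcross|/2 = 162.2500 mm²
Σ(r_i+r_j)·cross = 7918.5000 → first moment M = |Σ|/6 = 1319.7500
R_c = M/A = 1319.7500/162.2500 = 8.1341 mm
θ = 301° = 5.253441 rad
V = θ·R_c·A = 5.253441·8.1341·162.2500 = 6933.229 mm³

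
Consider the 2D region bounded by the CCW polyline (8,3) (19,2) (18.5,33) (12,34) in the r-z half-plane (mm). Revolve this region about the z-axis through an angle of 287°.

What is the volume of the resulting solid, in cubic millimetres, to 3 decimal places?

Volume = 19539.227 mm³

Profile (r,z), 4 vertices: (8,3) (19,2) (18.5,33) (12,34)
edge 0: (8,3)→(19,2)  cross = 8·2 − 19·3 = -41.0000; (r_i+r_j)·cross = 27·-41.0000 = -1107.0000
edge 1: (19,2)→(18.5,33)  cross = 19·33 − 18.5·2 = 590.0000; (r_i+r_j)·cross = 37.5·590.0000 = 22125.0000
edge 2: (18.5,33)→(12,34)  cross = 18.5·34 − 12·33 = 233.0000; (r_i+r_j)·cross = 30.5·233.0000 = 7106.5000
edge 3: (12,34)→(8,3)  cross = 12·3 − 8·34 = -236.0000; (r_i+r_j)·cross = 20·-236.0000 = -4720.0000
Σcross = 546.0000 → A = |Σcross|/2 = 273.0000 mm²
Σ(r_i+r_j)·cross = 23404.5000 → first moment M = |Σ|/6 = 3900.7500
R_c = M/A = 3900.7500/273.0000 = 14.2885 mm
θ = 287° = 5.009095 rad
V = θ·R_c·A = 5.009095·14.2885·273.0000 = 19539.227 mm³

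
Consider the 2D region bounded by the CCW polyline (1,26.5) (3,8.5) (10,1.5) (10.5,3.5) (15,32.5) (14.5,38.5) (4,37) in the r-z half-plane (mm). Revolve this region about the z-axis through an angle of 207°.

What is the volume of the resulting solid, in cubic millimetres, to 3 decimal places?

Profile (r,z), 7 vertices: (1,26.5) (3,8.5) (10,1.5) (10.5,3.5) (15,32.5) (14.5,38.5) (4,37)
edge 0: (1,26.5)→(3,8.5)  cross = 1·8.5 − 3·26.5 = -71.0000; (r_i+r_j)·cross = 4·-71.0000 = -284.0000
edge 1: (3,8.5)→(10,1.5)  cross = 3·1.5 − 10·8.5 = -80.5000; (r_i+r_j)·cross = 13·-80.5000 = -1046.5000
edge 2: (10,1.5)→(10.5,3.5)  cross = 10·3.5 − 10.5·1.5 = 19.2500; (r_i+r_j)·cross = 20.5·19.2500 = 394.6250
edge 3: (10.5,3.5)→(15,32.5)  cross = 10.5·32.5 − 15·3.5 = 288.7500; (r_i+r_j)·cross = 25.5·288.7500 = 7363.1250
edge 4: (15,32.5)→(14.5,38.5)  cross = 15·38.5 − 14.5·32.5 = 106.2500; (r_i+r_j)·cross = 29.5·106.2500 = 3134.3750
edge 5: (14.5,38.5)→(4,37)  cross = 14.5·37 − 4·38.5 = 382.5000; (r_i+r_j)·cross = 18.5·382.5000 = 7076.2500
edge 6: (4,37)→(1,26.5)  cross = 4·26.5 − 1·37 = 69.0000; (r_i+r_j)·cross = 5·69.0000 = 345.0000
Σcross = 714.2500 → A = |Σcross|/2 = 357.1250 mm²
Σ(r_i+r_j)·cross = 16982.8750 → first moment M = |Σ|/6 = 2830.4792
R_c = M/A = 2830.4792/357.1250 = 7.9257 mm
θ = 207° = 3.612832 rad
V = θ·R_c·A = 3.612832·7.9257·357.1250 = 10226.044 mm³

Volume = 10226.044 mm³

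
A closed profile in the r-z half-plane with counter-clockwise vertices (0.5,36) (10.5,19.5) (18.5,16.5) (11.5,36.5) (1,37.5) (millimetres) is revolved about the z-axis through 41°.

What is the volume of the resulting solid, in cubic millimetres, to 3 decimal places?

Volume = 1197.054 mm³

Profile (r,z), 5 vertices: (0.5,36) (10.5,19.5) (18.5,16.5) (11.5,36.5) (1,37.5)
edge 0: (0.5,36)→(10.5,19.5)  cross = 0.5·19.5 − 10.5·36 = -368.2500; (r_i+r_j)·cross = 11·-368.2500 = -4050.7500
edge 1: (10.5,19.5)→(18.5,16.5)  cross = 10.5·16.5 − 18.5·19.5 = -187.5000; (r_i+r_j)·cross = 29·-187.5000 = -5437.5000
edge 2: (18.5,16.5)→(11.5,36.5)  cross = 18.5·36.5 − 11.5·16.5 = 485.5000; (r_i+r_j)·cross = 30·485.5000 = 14565.0000
edge 3: (11.5,36.5)→(1,37.5)  cross = 11.5·37.5 − 1·36.5 = 394.7500; (r_i+r_j)·cross = 12.5·394.7500 = 4934.3750
edge 4: (1,37.5)→(0.5,36)  cross = 1·36 − 0.5·37.5 = 17.2500; (r_i+r_j)·cross = 1.5·17.2500 = 25.8750
Σcross = 341.7500 → A = |Σcross|/2 = 170.8750 mm²
Σ(r_i+r_j)·cross = 10037.0000 → first moment M = |Σ|/6 = 1672.8333
R_c = M/A = 1672.8333/170.8750 = 9.7898 mm
θ = 41° = 0.715585 rad
V = θ·R_c·A = 0.715585·9.7898·170.8750 = 1197.054 mm³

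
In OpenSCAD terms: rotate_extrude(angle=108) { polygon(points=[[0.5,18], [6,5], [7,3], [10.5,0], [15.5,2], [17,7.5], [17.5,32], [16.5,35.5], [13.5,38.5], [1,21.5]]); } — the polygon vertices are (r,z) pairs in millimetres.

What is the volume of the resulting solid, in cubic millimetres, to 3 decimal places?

Volume = 8643.385 mm³

Profile (r,z), 10 vertices: (0.5,18) (6,5) (7,3) (10.5,0) (15.5,2) (17,7.5) (17.5,32) (16.5,35.5) (13.5,38.5) (1,21.5)
edge 0: (0.5,18)→(6,5)  cross = 0.5·5 − 6·18 = -105.5000; (r_i+r_j)·cross = 6.5·-105.5000 = -685.7500
edge 1: (6,5)→(7,3)  cross = 6·3 − 7·5 = -17.0000; (r_i+r_j)·cross = 13·-17.0000 = -221.0000
edge 2: (7,3)→(10.5,0)  cross = 7·0 − 10.5·3 = -31.5000; (r_i+r_j)·cross = 17.5·-31.5000 = -551.2500
edge 3: (10.5,0)→(15.5,2)  cross = 10.5·2 − 15.5·0 = 21.0000; (r_i+r_j)·cross = 26·21.0000 = 546.0000
edge 4: (15.5,2)→(17,7.5)  cross = 15.5·7.5 − 17·2 = 82.2500; (r_i+r_j)·cross = 32.5·82.2500 = 2673.1250
edge 5: (17,7.5)→(17.5,32)  cross = 17·32 − 17.5·7.5 = 412.7500; (r_i+r_j)·cross = 34.5·412.7500 = 14239.8750
edge 6: (17.5,32)→(16.5,35.5)  cross = 17.5·35.5 − 16.5·32 = 93.2500; (r_i+r_j)·cross = 34·93.2500 = 3170.5000
edge 7: (16.5,35.5)→(13.5,38.5)  cross = 16.5·38.5 − 13.5·35.5 = 156.0000; (r_i+r_j)·cross = 30·156.0000 = 4680.0000
edge 8: (13.5,38.5)→(1,21.5)  cross = 13.5·21.5 − 1·38.5 = 251.7500; (r_i+r_j)·cross = 14.5·251.7500 = 3650.3750
edge 9: (1,21.5)→(0.5,18)  cross = 1·18 − 0.5·21.5 = 7.2500; (r_i+r_j)·cross = 1.5·7.2500 = 10.8750
Σcross = 870.2500 → A = |Σcross|/2 = 435.1250 mm²
Σ(r_i+r_j)·cross = 27512.7500 → first moment M = |Σ|/6 = 4585.4583
R_c = M/A = 4585.4583/435.1250 = 10.5383 mm
θ = 108° = 1.884956 rad
V = θ·R_c·A = 1.884956·10.5383·435.1250 = 8643.385 mm³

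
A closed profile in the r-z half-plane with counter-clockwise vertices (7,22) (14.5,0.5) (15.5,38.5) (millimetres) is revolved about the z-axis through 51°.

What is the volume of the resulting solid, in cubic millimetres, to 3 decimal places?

Profile (r,z), 3 vertices: (7,22) (14.5,0.5) (15.5,38.5)
edge 0: (7,22)→(14.5,0.5)  cross = 7·0.5 − 14.5·22 = -315.5000; (r_i+r_j)·cross = 21.5·-315.5000 = -6783.2500
edge 1: (14.5,0.5)→(15.5,38.5)  cross = 14.5·38.5 − 15.5·0.5 = 550.5000; (r_i+r_j)·cross = 30·550.5000 = 16515.0000
edge 2: (15.5,38.5)→(7,22)  cross = 15.5·22 − 7·38.5 = 71.5000; (r_i+r_j)·cross = 22.5·71.5000 = 1608.7500
Σcross = 306.5000 → A = |Σcross|/2 = 153.2500 mm²
Σ(r_i+r_j)·cross = 11340.5000 → first moment M = |Σ|/6 = 1890.0833
R_c = M/A = 1890.0833/153.2500 = 12.3333 mm
θ = 51° = 0.890118 rad
V = θ·R_c·A = 0.890118·12.3333·153.2500 = 1682.397 mm³

Volume = 1682.397 mm³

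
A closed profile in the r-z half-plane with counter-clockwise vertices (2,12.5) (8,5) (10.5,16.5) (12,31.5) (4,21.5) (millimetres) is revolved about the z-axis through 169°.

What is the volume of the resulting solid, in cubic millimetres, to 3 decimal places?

Volume = 2807.841 mm³

Profile (r,z), 5 vertices: (2,12.5) (8,5) (10.5,16.5) (12,31.5) (4,21.5)
edge 0: (2,12.5)→(8,5)  cross = 2·5 − 8·12.5 = -90.0000; (r_i+r_j)·cross = 10·-90.0000 = -900.0000
edge 1: (8,5)→(10.5,16.5)  cross = 8·16.5 − 10.5·5 = 79.5000; (r_i+r_j)·cross = 18.5·79.5000 = 1470.7500
edge 2: (10.5,16.5)→(12,31.5)  cross = 10.5·31.5 − 12·16.5 = 132.7500; (r_i+r_j)·cross = 22.5·132.7500 = 2986.8750
edge 3: (12,31.5)→(4,21.5)  cross = 12·21.5 − 4·31.5 = 132.0000; (r_i+r_j)·cross = 16·132.0000 = 2112.0000
edge 4: (4,21.5)→(2,12.5)  cross = 4·12.5 − 2·21.5 = 7.0000; (r_i+r_j)·cross = 6·7.0000 = 42.0000
Σcross = 261.2500 → A = |Σcross|/2 = 130.6250 mm²
Σ(r_i+r_j)·cross = 5711.6250 → first moment M = |Σ|/6 = 951.9375
R_c = M/A = 951.9375/130.6250 = 7.2876 mm
θ = 169° = 2.949606 rad
V = θ·R_c·A = 2.949606·7.2876·130.6250 = 2807.841 mm³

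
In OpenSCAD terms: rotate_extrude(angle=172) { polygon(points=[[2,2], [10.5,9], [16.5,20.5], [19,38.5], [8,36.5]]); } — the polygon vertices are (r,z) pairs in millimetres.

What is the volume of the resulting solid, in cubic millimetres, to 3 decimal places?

Volume = 10170.349 mm³

Profile (r,z), 5 vertices: (2,2) (10.5,9) (16.5,20.5) (19,38.5) (8,36.5)
edge 0: (2,2)→(10.5,9)  cross = 2·9 − 10.5·2 = -3.0000; (r_i+r_j)·cross = 12.5·-3.0000 = -37.5000
edge 1: (10.5,9)→(16.5,20.5)  cross = 10.5·20.5 − 16.5·9 = 66.7500; (r_i+r_j)·cross = 27·66.7500 = 1802.2500
edge 2: (16.5,20.5)→(19,38.5)  cross = 16.5·38.5 − 19·20.5 = 245.7500; (r_i+r_j)·cross = 35.5·245.7500 = 8724.1250
edge 3: (19,38.5)→(8,36.5)  cross = 19·36.5 − 8·38.5 = 385.5000; (r_i+r_j)·cross = 27·385.5000 = 10408.5000
edge 4: (8,36.5)→(2,2)  cross = 8·2 − 2·36.5 = -57.0000; (r_i+r_j)·cross = 10·-57.0000 = -570.0000
Σcross = 638.0000 → A = |Σcross|/2 = 319.0000 mm²
Σ(r_i+r_j)·cross = 20327.3750 → first moment M = |Σ|/6 = 3387.8958
R_c = M/A = 3387.8958/319.0000 = 10.6204 mm
θ = 172° = 3.001966 rad
V = θ·R_c·A = 3.001966·10.6204·319.0000 = 10170.349 mm³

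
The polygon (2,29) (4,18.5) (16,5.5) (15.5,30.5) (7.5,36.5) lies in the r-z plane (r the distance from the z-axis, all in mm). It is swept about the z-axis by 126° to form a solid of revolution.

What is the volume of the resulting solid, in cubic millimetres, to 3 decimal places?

Profile (r,z), 5 vertices: (2,29) (4,18.5) (16,5.5) (15.5,30.5) (7.5,36.5)
edge 0: (2,29)→(4,18.5)  cross = 2·18.5 − 4·29 = -79.0000; (r_i+r_j)·cross = 6·-79.0000 = -474.0000
edge 1: (4,18.5)→(16,5.5)  cross = 4·5.5 − 16·18.5 = -274.0000; (r_i+r_j)·cross = 20·-274.0000 = -5480.0000
edge 2: (16,5.5)→(15.5,30.5)  cross = 16·30.5 − 15.5·5.5 = 402.7500; (r_i+r_j)·cross = 31.5·402.7500 = 12686.6250
edge 3: (15.5,30.5)→(7.5,36.5)  cross = 15.5·36.5 − 7.5·30.5 = 337.0000; (r_i+r_j)·cross = 23·337.0000 = 7751.0000
edge 4: (7.5,36.5)→(2,29)  cross = 7.5·29 − 2·36.5 = 144.5000; (r_i+r_j)·cross = 9.5·144.5000 = 1372.7500
Σcross = 531.2500 → A = |Σcross|/2 = 265.6250 mm²
Σ(r_i+r_j)·cross = 15856.3750 → first moment M = |Σ|/6 = 2642.7292
R_c = M/A = 2642.7292/265.6250 = 9.9491 mm
θ = 126° = 2.199115 rad
V = θ·R_c·A = 2.199115·9.9491·265.6250 = 5811.665 mm³

Volume = 5811.665 mm³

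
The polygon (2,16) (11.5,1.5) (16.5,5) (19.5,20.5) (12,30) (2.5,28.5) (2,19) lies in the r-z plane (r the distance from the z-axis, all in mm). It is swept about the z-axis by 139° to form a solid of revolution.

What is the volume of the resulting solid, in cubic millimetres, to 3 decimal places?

Profile (r,z), 7 vertices: (2,16) (11.5,1.5) (16.5,5) (19.5,20.5) (12,30) (2.5,28.5) (2,19)
edge 0: (2,16)→(11.5,1.5)  cross = 2·1.5 − 11.5·16 = -181.0000; (r_i+r_j)·cross = 13.5·-181.0000 = -2443.5000
edge 1: (11.5,1.5)→(16.5,5)  cross = 11.5·5 − 16.5·1.5 = 32.7500; (r_i+r_j)·cross = 28·32.7500 = 917.0000
edge 2: (16.5,5)→(19.5,20.5)  cross = 16.5·20.5 − 19.5·5 = 240.7500; (r_i+r_j)·cross = 36·240.7500 = 8667.0000
edge 3: (19.5,20.5)→(12,30)  cross = 19.5·30 − 12·20.5 = 339.0000; (r_i+r_j)·cross = 31.5·339.0000 = 10678.5000
edge 4: (12,30)→(2.5,28.5)  cross = 12·28.5 − 2.5·30 = 267.0000; (r_i+r_j)·cross = 14.5·267.0000 = 3871.5000
edge 5: (2.5,28.5)→(2,19)  cross = 2.5·19 − 2·28.5 = -9.5000; (r_i+r_j)·cross = 4.5·-9.5000 = -42.7500
edge 6: (2,19)→(2,16)  cross = 2·16 − 2·19 = -6.0000; (r_i+r_j)·cross = 4·-6.0000 = -24.0000
Σcross = 683.0000 → A = |Σcross|/2 = 341.5000 mm²
Σ(r_i+r_j)·cross = 21623.7500 → first moment M = |Σ|/6 = 3603.9583
R_c = M/A = 3603.9583/341.5000 = 10.5533 mm
θ = 139° = 2.426008 rad
V = θ·R_c·A = 2.426008·10.5533·341.5000 = 8743.231 mm³

Volume = 8743.231 mm³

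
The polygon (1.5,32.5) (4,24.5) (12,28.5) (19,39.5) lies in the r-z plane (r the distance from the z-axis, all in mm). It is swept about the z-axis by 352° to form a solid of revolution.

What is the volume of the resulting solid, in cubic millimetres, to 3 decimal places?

Profile (r,z), 4 vertices: (1.5,32.5) (4,24.5) (12,28.5) (19,39.5)
edge 0: (1.5,32.5)→(4,24.5)  cross = 1.5·24.5 − 4·32.5 = -93.2500; (r_i+r_j)·cross = 5.5·-93.2500 = -512.8750
edge 1: (4,24.5)→(12,28.5)  cross = 4·28.5 − 12·24.5 = -180.0000; (r_i+r_j)·cross = 16·-180.0000 = -2880.0000
edge 2: (12,28.5)→(19,39.5)  cross = 12·39.5 − 19·28.5 = -67.5000; (r_i+r_j)·cross = 31·-67.5000 = -2092.5000
edge 3: (19,39.5)→(1.5,32.5)  cross = 19·32.5 − 1.5·39.5 = 558.2500; (r_i+r_j)·cross = 20.5·558.2500 = 11444.1250
Σcross = 217.5000 → A = |Σcross|/2 = 108.7500 mm²
Σ(r_i+r_j)·cross = 5958.7500 → first moment M = |Σ|/6 = 993.1250
R_c = M/A = 993.1250/108.7500 = 9.1322 mm
θ = 352° = 6.143559 rad
V = θ·R_c·A = 6.143559·9.1322·108.7500 = 6101.322 mm³

Volume = 6101.322 mm³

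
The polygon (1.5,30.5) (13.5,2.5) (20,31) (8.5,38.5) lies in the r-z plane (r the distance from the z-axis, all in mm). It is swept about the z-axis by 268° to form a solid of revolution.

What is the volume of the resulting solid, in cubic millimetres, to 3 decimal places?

Volume = 17676.986 mm³

Profile (r,z), 4 vertices: (1.5,30.5) (13.5,2.5) (20,31) (8.5,38.5)
edge 0: (1.5,30.5)→(13.5,2.5)  cross = 1.5·2.5 − 13.5·30.5 = -408.0000; (r_i+r_j)·cross = 15·-408.0000 = -6120.0000
edge 1: (13.5,2.5)→(20,31)  cross = 13.5·31 − 20·2.5 = 368.5000; (r_i+r_j)·cross = 33.5·368.5000 = 12344.7500
edge 2: (20,31)→(8.5,38.5)  cross = 20·38.5 − 8.5·31 = 506.5000; (r_i+r_j)·cross = 28.5·506.5000 = 14435.2500
edge 3: (8.5,38.5)→(1.5,30.5)  cross = 8.5·30.5 − 1.5·38.5 = 201.5000; (r_i+r_j)·cross = 10·201.5000 = 2015.0000
Σcross = 668.5000 → A = |Σcross|/2 = 334.2500 mm²
Σ(r_i+r_j)·cross = 22675.0000 → first moment M = |Σ|/6 = 3779.1667
R_c = M/A = 3779.1667/334.2500 = 11.3064 mm
θ = 268° = 4.677482 rad
V = θ·R_c·A = 4.677482·11.3064·334.2500 = 17676.986 mm³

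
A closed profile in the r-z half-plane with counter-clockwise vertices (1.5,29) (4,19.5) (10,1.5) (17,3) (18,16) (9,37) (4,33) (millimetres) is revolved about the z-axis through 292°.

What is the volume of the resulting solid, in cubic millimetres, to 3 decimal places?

Volume = 17858.606 mm³

Profile (r,z), 7 vertices: (1.5,29) (4,19.5) (10,1.5) (17,3) (18,16) (9,37) (4,33)
edge 0: (1.5,29)→(4,19.5)  cross = 1.5·19.5 − 4·29 = -86.7500; (r_i+r_j)·cross = 5.5·-86.7500 = -477.1250
edge 1: (4,19.5)→(10,1.5)  cross = 4·1.5 − 10·19.5 = -189.0000; (r_i+r_j)·cross = 14·-189.0000 = -2646.0000
edge 2: (10,1.5)→(17,3)  cross = 10·3 − 17·1.5 = 4.5000; (r_i+r_j)·cross = 27·4.5000 = 121.5000
edge 3: (17,3)→(18,16)  cross = 17·16 − 18·3 = 218.0000; (r_i+r_j)·cross = 35·218.0000 = 7630.0000
edge 4: (18,16)→(9,37)  cross = 18·37 − 9·16 = 522.0000; (r_i+r_j)·cross = 27·522.0000 = 14094.0000
edge 5: (9,37)→(4,33)  cross = 9·33 − 4·37 = 149.0000; (r_i+r_j)·cross = 13·149.0000 = 1937.0000
edge 6: (4,33)→(1.5,29)  cross = 4·29 − 1.5·33 = 66.5000; (r_i+r_j)·cross = 5.5·66.5000 = 365.7500
Σcross = 684.2500 → A = |Σcross|/2 = 342.1250 mm²
Σ(r_i+r_j)·cross = 21025.1250 → first moment M = |Σ|/6 = 3504.1875
R_c = M/A = 3504.1875/342.1250 = 10.2424 mm
θ = 292° = 5.096361 rad
V = θ·R_c·A = 5.096361·10.2424·342.1250 = 17858.606 mm³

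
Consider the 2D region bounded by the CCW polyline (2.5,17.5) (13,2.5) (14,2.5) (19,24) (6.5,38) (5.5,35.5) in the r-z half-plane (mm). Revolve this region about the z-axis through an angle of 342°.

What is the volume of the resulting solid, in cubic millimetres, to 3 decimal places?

Profile (r,z), 6 vertices: (2.5,17.5) (13,2.5) (14,2.5) (19,24) (6.5,38) (5.5,35.5)
edge 0: (2.5,17.5)→(13,2.5)  cross = 2.5·2.5 − 13·17.5 = -221.2500; (r_i+r_j)·cross = 15.5·-221.2500 = -3429.3750
edge 1: (13,2.5)→(14,2.5)  cross = 13·2.5 − 14·2.5 = -2.5000; (r_i+r_j)·cross = 27·-2.5000 = -67.5000
edge 2: (14,2.5)→(19,24)  cross = 14·24 − 19·2.5 = 288.5000; (r_i+r_j)·cross = 33·288.5000 = 9520.5000
edge 3: (19,24)→(6.5,38)  cross = 19·38 − 6.5·24 = 566.0000; (r_i+r_j)·cross = 25.5·566.0000 = 14433.0000
edge 4: (6.5,38)→(5.5,35.5)  cross = 6.5·35.5 − 5.5·38 = 21.7500; (r_i+r_j)·cross = 12·21.7500 = 261.0000
edge 5: (5.5,35.5)→(2.5,17.5)  cross = 5.5·17.5 − 2.5·35.5 = 7.5000; (r_i+r_j)·cross = 8·7.5000 = 60.0000
Σcross = 660.0000 → A = |Σcross|/2 = 330.0000 mm²
Σ(r_i+r_j)·cross = 20777.6250 → first moment M = |Σ|/6 = 3462.9375
R_c = M/A = 3462.9375/330.0000 = 10.4938 mm
θ = 342° = 5.969026 rad
V = θ·R_c·A = 5.969026·10.4938·330.0000 = 20670.364 mm³

Volume = 20670.364 mm³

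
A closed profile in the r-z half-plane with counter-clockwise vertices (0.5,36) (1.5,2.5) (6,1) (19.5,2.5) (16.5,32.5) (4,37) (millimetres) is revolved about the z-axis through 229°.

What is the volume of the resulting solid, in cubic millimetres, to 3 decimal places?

Volume = 20932.262 mm³

Profile (r,z), 6 vertices: (0.5,36) (1.5,2.5) (6,1) (19.5,2.5) (16.5,32.5) (4,37)
edge 0: (0.5,36)→(1.5,2.5)  cross = 0.5·2.5 − 1.5·36 = -52.7500; (r_i+r_j)·cross = 2·-52.7500 = -105.5000
edge 1: (1.5,2.5)→(6,1)  cross = 1.5·1 − 6·2.5 = -13.5000; (r_i+r_j)·cross = 7.5·-13.5000 = -101.2500
edge 2: (6,1)→(19.5,2.5)  cross = 6·2.5 − 19.5·1 = -4.5000; (r_i+r_j)·cross = 25.5·-4.5000 = -114.7500
edge 3: (19.5,2.5)→(16.5,32.5)  cross = 19.5·32.5 − 16.5·2.5 = 592.5000; (r_i+r_j)·cross = 36·592.5000 = 21330.0000
edge 4: (16.5,32.5)→(4,37)  cross = 16.5·37 − 4·32.5 = 480.5000; (r_i+r_j)·cross = 20.5·480.5000 = 9850.2500
edge 5: (4,37)→(0.5,36)  cross = 4·36 − 0.5·37 = 125.5000; (r_i+r_j)·cross = 4.5·125.5000 = 564.7500
Σcross = 1127.7500 → A = |Σcross|/2 = 563.8750 mm²
Σ(r_i+r_j)·cross = 31423.5000 → first moment M = |Σ|/6 = 5237.2500
R_c = M/A = 5237.2500/563.8750 = 9.2880 mm
θ = 229° = 3.996804 rad
V = θ·R_c·A = 3.996804·9.2880·563.8750 = 20932.262 mm³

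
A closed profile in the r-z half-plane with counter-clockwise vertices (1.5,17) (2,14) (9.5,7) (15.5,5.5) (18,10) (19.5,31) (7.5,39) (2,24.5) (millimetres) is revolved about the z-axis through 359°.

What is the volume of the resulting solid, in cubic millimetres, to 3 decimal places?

Profile (r,z), 8 vertices: (1.5,17) (2,14) (9.5,7) (15.5,5.5) (18,10) (19.5,31) (7.5,39) (2,24.5)
edge 0: (1.5,17)→(2,14)  cross = 1.5·14 − 2·17 = -13.0000; (r_i+r_j)·cross = 3.5·-13.0000 = -45.5000
edge 1: (2,14)→(9.5,7)  cross = 2·7 − 9.5·14 = -119.0000; (r_i+r_j)·cross = 11.5·-119.0000 = -1368.5000
edge 2: (9.5,7)→(15.5,5.5)  cross = 9.5·5.5 − 15.5·7 = -56.2500; (r_i+r_j)·cross = 25·-56.2500 = -1406.2500
edge 3: (15.5,5.5)→(18,10)  cross = 15.5·10 − 18·5.5 = 56.0000; (r_i+r_j)·cross = 33.5·56.0000 = 1876.0000
edge 4: (18,10)→(19.5,31)  cross = 18·31 − 19.5·10 = 363.0000; (r_i+r_j)·cross = 37.5·363.0000 = 13612.5000
edge 5: (19.5,31)→(7.5,39)  cross = 19.5·39 − 7.5·31 = 528.0000; (r_i+r_j)·cross = 27·528.0000 = 14256.0000
edge 6: (7.5,39)→(2,24.5)  cross = 7.5·24.5 − 2·39 = 105.7500; (r_i+r_j)·cross = 9.5·105.7500 = 1004.6250
edge 7: (2,24.5)→(1.5,17)  cross = 2·17 − 1.5·24.5 = -2.7500; (r_i+r_j)·cross = 3.5·-2.7500 = -9.6250
Σcross = 861.7500 → A = |Σcross|/2 = 430.8750 mm²
Σ(r_i+r_j)·cross = 27919.2500 → first moment M = |Σ|/6 = 4653.2083
R_c = M/A = 4653.2083/430.8750 = 10.7994 mm
θ = 359° = 6.265732 rad
V = θ·R_c·A = 6.265732·10.7994·430.8750 = 29155.756 mm³

Volume = 29155.756 mm³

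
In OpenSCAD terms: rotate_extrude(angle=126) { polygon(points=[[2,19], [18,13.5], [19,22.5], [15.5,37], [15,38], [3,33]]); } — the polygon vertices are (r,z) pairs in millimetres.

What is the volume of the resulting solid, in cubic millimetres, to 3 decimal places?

Profile (r,z), 6 vertices: (2,19) (18,13.5) (19,22.5) (15.5,37) (15,38) (3,33)
edge 0: (2,19)→(18,13.5)  cross = 2·13.5 − 18·19 = -315.0000; (r_i+r_j)·cross = 20·-315.0000 = -6300.0000
edge 1: (18,13.5)→(19,22.5)  cross = 18·22.5 − 19·13.5 = 148.5000; (r_i+r_j)·cross = 37·148.5000 = 5494.5000
edge 2: (19,22.5)→(15.5,37)  cross = 19·37 − 15.5·22.5 = 354.2500; (r_i+r_j)·cross = 34.5·354.2500 = 12221.6250
edge 3: (15.5,37)→(15,38)  cross = 15.5·38 − 15·37 = 34.0000; (r_i+r_j)·cross = 30.5·34.0000 = 1037.0000
edge 4: (15,38)→(3,33)  cross = 15·33 − 3·38 = 381.0000; (r_i+r_j)·cross = 18·381.0000 = 6858.0000
edge 5: (3,33)→(2,19)  cross = 3·19 − 2·33 = -9.0000; (r_i+r_j)·cross = 5·-9.0000 = -45.0000
Σcross = 593.7500 → A = |Σcross|/2 = 296.8750 mm²
Σ(r_i+r_j)·cross = 19266.1250 → first moment M = |Σ|/6 = 3211.0208
R_c = M/A = 3211.0208/296.8750 = 10.8161 mm
θ = 126° = 2.199115 rad
V = θ·R_c·A = 2.199115·10.8161·296.8750 = 7061.404 mm³

Volume = 7061.404 mm³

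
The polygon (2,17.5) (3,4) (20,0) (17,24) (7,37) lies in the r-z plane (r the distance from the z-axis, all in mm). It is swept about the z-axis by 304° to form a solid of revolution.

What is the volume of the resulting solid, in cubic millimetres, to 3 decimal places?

Volume = 24051.196 mm³

Profile (r,z), 5 vertices: (2,17.5) (3,4) (20,0) (17,24) (7,37)
edge 0: (2,17.5)→(3,4)  cross = 2·4 − 3·17.5 = -44.5000; (r_i+r_j)·cross = 5·-44.5000 = -222.5000
edge 1: (3,4)→(20,0)  cross = 3·0 − 20·4 = -80.0000; (r_i+r_j)·cross = 23·-80.0000 = -1840.0000
edge 2: (20,0)→(17,24)  cross = 20·24 − 17·0 = 480.0000; (r_i+r_j)·cross = 37·480.0000 = 17760.0000
edge 3: (17,24)→(7,37)  cross = 17·37 − 7·24 = 461.0000; (r_i+r_j)·cross = 24·461.0000 = 11064.0000
edge 4: (7,37)→(2,17.5)  cross = 7·17.5 − 2·37 = 48.5000; (r_i+r_j)·cross = 9·48.5000 = 436.5000
Σcross = 865.0000 → A = |Σcross|/2 = 432.5000 mm²
Σ(r_i+r_j)·cross = 27198.0000 → first moment M = |Σ|/6 = 4533.0000
R_c = M/A = 4533.0000/432.5000 = 10.4809 mm
θ = 304° = 5.305801 rad
V = θ·R_c·A = 5.305801·10.4809·432.5000 = 24051.196 mm³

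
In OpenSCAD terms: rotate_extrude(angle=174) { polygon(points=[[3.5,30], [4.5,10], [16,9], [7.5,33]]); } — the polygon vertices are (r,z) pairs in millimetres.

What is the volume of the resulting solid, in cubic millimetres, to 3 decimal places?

Profile (r,z), 4 vertices: (3.5,30) (4.5,10) (16,9) (7.5,33)
edge 0: (3.5,30)→(4.5,10)  cross = 3.5·10 − 4.5·30 = -100.0000; (r_i+r_j)·cross = 8·-100.0000 = -800.0000
edge 1: (4.5,10)→(16,9)  cross = 4.5·9 − 16·10 = -119.5000; (r_i+r_j)·cross = 20.5·-119.5000 = -2449.7500
edge 2: (16,9)→(7.5,33)  cross = 16·33 − 7.5·9 = 460.5000; (r_i+r_j)·cross = 23.5·460.5000 = 10821.7500
edge 3: (7.5,33)→(3.5,30)  cross = 7.5·30 − 3.5·33 = 109.5000; (r_i+r_j)·cross = 11·109.5000 = 1204.5000
Σcross = 350.5000 → A = |Σcross|/2 = 175.2500 mm²
Σ(r_i+r_j)·cross = 8776.5000 → first moment M = |Σ|/6 = 1462.7500
R_c = M/A = 1462.7500/175.2500 = 8.3466 mm
θ = 174° = 3.036873 rad
V = θ·R_c·A = 3.036873·8.3466·175.2500 = 4442.186 mm³

Volume = 4442.186 mm³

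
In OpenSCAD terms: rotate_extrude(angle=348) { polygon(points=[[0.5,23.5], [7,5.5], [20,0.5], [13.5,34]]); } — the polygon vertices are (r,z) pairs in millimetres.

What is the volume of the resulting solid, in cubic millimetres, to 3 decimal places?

Volume = 22947.371 mm³

Profile (r,z), 4 vertices: (0.5,23.5) (7,5.5) (20,0.5) (13.5,34)
edge 0: (0.5,23.5)→(7,5.5)  cross = 0.5·5.5 − 7·23.5 = -161.7500; (r_i+r_j)·cross = 7.5·-161.7500 = -1213.1250
edge 1: (7,5.5)→(20,0.5)  cross = 7·0.5 − 20·5.5 = -106.5000; (r_i+r_j)·cross = 27·-106.5000 = -2875.5000
edge 2: (20,0.5)→(13.5,34)  cross = 20·34 − 13.5·0.5 = 673.2500; (r_i+r_j)·cross = 33.5·673.2500 = 22553.8750
edge 3: (13.5,34)→(0.5,23.5)  cross = 13.5·23.5 − 0.5·34 = 300.2500; (r_i+r_j)·cross = 14·300.2500 = 4203.5000
Σcross = 705.2500 → A = |Σcross|/2 = 352.6250 mm²
Σ(r_i+r_j)·cross = 22668.7500 → first moment M = |Σ|/6 = 3778.1250
R_c = M/A = 3778.1250/352.6250 = 10.7143 mm
θ = 348° = 6.073746 rad
V = θ·R_c·A = 6.073746·10.7143·352.6250 = 22947.371 mm³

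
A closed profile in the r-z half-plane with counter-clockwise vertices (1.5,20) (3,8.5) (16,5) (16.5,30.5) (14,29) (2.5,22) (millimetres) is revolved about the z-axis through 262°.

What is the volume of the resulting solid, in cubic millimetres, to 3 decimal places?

Profile (r,z), 6 vertices: (1.5,20) (3,8.5) (16,5) (16.5,30.5) (14,29) (2.5,22)
edge 0: (1.5,20)→(3,8.5)  cross = 1.5·8.5 − 3·20 = -47.2500; (r_i+r_j)·cross = 4.5·-47.2500 = -212.6250
edge 1: (3,8.5)→(16,5)  cross = 3·5 − 16·8.5 = -121.0000; (r_i+r_j)·cross = 19·-121.0000 = -2299.0000
edge 2: (16,5)→(16.5,30.5)  cross = 16·30.5 − 16.5·5 = 405.5000; (r_i+r_j)·cross = 32.5·405.5000 = 13178.7500
edge 3: (16.5,30.5)→(14,29)  cross = 16.5·29 − 14·30.5 = 51.5000; (r_i+r_j)·cross = 30.5·51.5000 = 1570.7500
edge 4: (14,29)→(2.5,22)  cross = 14·22 − 2.5·29 = 235.5000; (r_i+r_j)·cross = 16.5·235.5000 = 3885.7500
edge 5: (2.5,22)→(1.5,20)  cross = 2.5·20 − 1.5·22 = 17.0000; (r_i+r_j)·cross = 4·17.0000 = 68.0000
Σcross = 541.2500 → A = |Σcross|/2 = 270.6250 mm²
Σ(r_i+r_j)·cross = 16191.6250 → first moment M = |Σ|/6 = 2698.6042
R_c = M/A = 2698.6042/270.6250 = 9.9717 mm
θ = 262° = 4.572763 rad
V = θ·R_c·A = 4.572763·9.9717·270.6250 = 12340.076 mm³

Volume = 12340.076 mm³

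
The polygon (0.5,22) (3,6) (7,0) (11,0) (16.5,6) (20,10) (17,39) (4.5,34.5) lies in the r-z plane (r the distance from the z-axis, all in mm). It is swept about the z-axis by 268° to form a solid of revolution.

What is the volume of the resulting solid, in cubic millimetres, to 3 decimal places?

Profile (r,z), 8 vertices: (0.5,22) (3,6) (7,0) (11,0) (16.5,6) (20,10) (17,39) (4.5,34.5)
edge 0: (0.5,22)→(3,6)  cross = 0.5·6 − 3·22 = -63.0000; (r_i+r_j)·cross = 3.5·-63.0000 = -220.5000
edge 1: (3,6)→(7,0)  cross = 3·0 − 7·6 = -42.0000; (r_i+r_j)·cross = 10·-42.0000 = -420.0000
edge 2: (7,0)→(11,0)  cross = 7·0 − 11·0 = 0.0000; (r_i+r_j)·cross = 18·0.0000 = 0.0000
edge 3: (11,0)→(16.5,6)  cross = 11·6 − 16.5·0 = 66.0000; (r_i+r_j)·cross = 27.5·66.0000 = 1815.0000
edge 4: (16.5,6)→(20,10)  cross = 16.5·10 − 20·6 = 45.0000; (r_i+r_j)·cross = 36.5·45.0000 = 1642.5000
edge 5: (20,10)→(17,39)  cross = 20·39 − 17·10 = 610.0000; (r_i+r_j)·cross = 37·610.0000 = 22570.0000
edge 6: (17,39)→(4.5,34.5)  cross = 17·34.5 − 4.5·39 = 411.0000; (r_i+r_j)·cross = 21.5·411.0000 = 8836.5000
edge 7: (4.5,34.5)→(0.5,22)  cross = 4.5·22 − 0.5·34.5 = 81.7500; (r_i+r_j)·cross = 5·81.7500 = 408.7500
Σcross = 1108.7500 → A = |Σcross|/2 = 554.3750 mm²
Σ(r_i+r_j)·cross = 34632.2500 → first moment M = |Σ|/6 = 5772.0417
R_c = M/A = 5772.0417/554.3750 = 10.4118 mm
θ = 268° = 4.677482 rad
V = θ·R_c·A = 4.677482·10.4118·554.3750 = 26998.623 mm³

Volume = 26998.623 mm³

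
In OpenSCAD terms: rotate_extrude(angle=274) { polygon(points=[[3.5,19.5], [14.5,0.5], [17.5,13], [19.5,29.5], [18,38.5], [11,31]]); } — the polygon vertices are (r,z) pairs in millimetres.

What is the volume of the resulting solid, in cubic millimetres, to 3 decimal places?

Profile (r,z), 6 vertices: (3.5,19.5) (14.5,0.5) (17.5,13) (19.5,29.5) (18,38.5) (11,31)
edge 0: (3.5,19.5)→(14.5,0.5)  cross = 3.5·0.5 − 14.5·19.5 = -281.0000; (r_i+r_j)·cross = 18·-281.0000 = -5058.0000
edge 1: (14.5,0.5)→(17.5,13)  cross = 14.5·13 − 17.5·0.5 = 179.7500; (r_i+r_j)·cross = 32·179.7500 = 5752.0000
edge 2: (17.5,13)→(19.5,29.5)  cross = 17.5·29.5 − 19.5·13 = 262.7500; (r_i+r_j)·cross = 37·262.7500 = 9721.7500
edge 3: (19.5,29.5)→(18,38.5)  cross = 19.5·38.5 − 18·29.5 = 219.7500; (r_i+r_j)·cross = 37.5·219.7500 = 8240.6250
edge 4: (18,38.5)→(11,31)  cross = 18·31 − 11·38.5 = 134.5000; (r_i+r_j)·cross = 29·134.5000 = 3900.5000
edge 5: (11,31)→(3.5,19.5)  cross = 11·19.5 − 3.5·31 = 106.0000; (r_i+r_j)·cross = 14.5·106.0000 = 1537.0000
Σcross = 621.7500 → A = |Σcross|/2 = 310.8750 mm²
Σ(r_i+r_j)·cross = 24093.8750 → first moment M = |Σ|/6 = 4015.6458
R_c = M/A = 4015.6458/310.8750 = 12.9172 mm
θ = 274° = 4.782202 rad
V = θ·R_c·A = 4.782202·12.9172·310.8750 = 19203.630 mm³

Volume = 19203.630 mm³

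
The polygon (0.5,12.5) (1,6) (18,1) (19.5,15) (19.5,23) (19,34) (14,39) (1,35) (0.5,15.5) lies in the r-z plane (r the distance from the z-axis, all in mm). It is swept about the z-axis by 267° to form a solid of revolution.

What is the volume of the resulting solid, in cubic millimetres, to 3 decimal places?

Volume = 29231.586 mm³

Profile (r,z), 9 vertices: (0.5,12.5) (1,6) (18,1) (19.5,15) (19.5,23) (19,34) (14,39) (1,35) (0.5,15.5)
edge 0: (0.5,12.5)→(1,6)  cross = 0.5·6 − 1·12.5 = -9.5000; (r_i+r_j)·cross = 1.5·-9.5000 = -14.2500
edge 1: (1,6)→(18,1)  cross = 1·1 − 18·6 = -107.0000; (r_i+r_j)·cross = 19·-107.0000 = -2033.0000
edge 2: (18,1)→(19.5,15)  cross = 18·15 − 19.5·1 = 250.5000; (r_i+r_j)·cross = 37.5·250.5000 = 9393.7500
edge 3: (19.5,15)→(19.5,23)  cross = 19.5·23 − 19.5·15 = 156.0000; (r_i+r_j)·cross = 39·156.0000 = 6084.0000
edge 4: (19.5,23)→(19,34)  cross = 19.5·34 − 19·23 = 226.0000; (r_i+r_j)·cross = 38.5·226.0000 = 8701.0000
edge 5: (19,34)→(14,39)  cross = 19·39 − 14·34 = 265.0000; (r_i+r_j)·cross = 33·265.0000 = 8745.0000
edge 6: (14,39)→(1,35)  cross = 14·35 − 1·39 = 451.0000; (r_i+r_j)·cross = 15·451.0000 = 6765.0000
edge 7: (1,35)→(0.5,15.5)  cross = 1·15.5 − 0.5·35 = -2.0000; (r_i+r_j)·cross = 1.5·-2.0000 = -3.0000
edge 8: (0.5,15.5)→(0.5,12.5)  cross = 0.5·12.5 − 0.5·15.5 = -1.5000; (r_i+r_j)·cross = 1·-1.5000 = -1.5000
Σcross = 1228.5000 → A = |Σcross|/2 = 614.2500 mm²
Σ(r_i+r_j)·cross = 37637.0000 → first moment M = |Σ|/6 = 6272.8333
R_c = M/A = 6272.8333/614.2500 = 10.2122 mm
θ = 267° = 4.660029 rad
V = θ·R_c·A = 4.660029·10.2122·614.2500 = 29231.586 mm³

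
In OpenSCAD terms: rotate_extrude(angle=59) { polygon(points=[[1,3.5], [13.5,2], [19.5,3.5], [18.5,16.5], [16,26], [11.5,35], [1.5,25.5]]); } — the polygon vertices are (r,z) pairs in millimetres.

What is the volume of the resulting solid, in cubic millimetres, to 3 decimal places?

Volume = 4655.345 mm³

Profile (r,z), 7 vertices: (1,3.5) (13.5,2) (19.5,3.5) (18.5,16.5) (16,26) (11.5,35) (1.5,25.5)
edge 0: (1,3.5)→(13.5,2)  cross = 1·2 − 13.5·3.5 = -45.2500; (r_i+r_j)·cross = 14.5·-45.2500 = -656.1250
edge 1: (13.5,2)→(19.5,3.5)  cross = 13.5·3.5 − 19.5·2 = 8.2500; (r_i+r_j)·cross = 33·8.2500 = 272.2500
edge 2: (19.5,3.5)→(18.5,16.5)  cross = 19.5·16.5 − 18.5·3.5 = 257.0000; (r_i+r_j)·cross = 38·257.0000 = 9766.0000
edge 3: (18.5,16.5)→(16,26)  cross = 18.5·26 − 16·16.5 = 217.0000; (r_i+r_j)·cross = 34.5·217.0000 = 7486.5000
edge 4: (16,26)→(11.5,35)  cross = 16·35 − 11.5·26 = 261.0000; (r_i+r_j)·cross = 27.5·261.0000 = 7177.5000
edge 5: (11.5,35)→(1.5,25.5)  cross = 11.5·25.5 − 1.5·35 = 240.7500; (r_i+r_j)·cross = 13·240.7500 = 3129.7500
edge 6: (1.5,25.5)→(1,3.5)  cross = 1.5·3.5 − 1·25.5 = -20.2500; (r_i+r_j)·cross = 2.5·-20.2500 = -50.6250
Σcross = 918.5000 → A = |Σcross|/2 = 459.2500 mm²
Σ(r_i+r_j)·cross = 27125.2500 → first moment M = |Σ|/6 = 4520.8750
R_c = M/A = 4520.8750/459.2500 = 9.8440 mm
θ = 59° = 1.029744 rad
V = θ·R_c·A = 1.029744·9.8440·459.2500 = 4655.345 mm³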